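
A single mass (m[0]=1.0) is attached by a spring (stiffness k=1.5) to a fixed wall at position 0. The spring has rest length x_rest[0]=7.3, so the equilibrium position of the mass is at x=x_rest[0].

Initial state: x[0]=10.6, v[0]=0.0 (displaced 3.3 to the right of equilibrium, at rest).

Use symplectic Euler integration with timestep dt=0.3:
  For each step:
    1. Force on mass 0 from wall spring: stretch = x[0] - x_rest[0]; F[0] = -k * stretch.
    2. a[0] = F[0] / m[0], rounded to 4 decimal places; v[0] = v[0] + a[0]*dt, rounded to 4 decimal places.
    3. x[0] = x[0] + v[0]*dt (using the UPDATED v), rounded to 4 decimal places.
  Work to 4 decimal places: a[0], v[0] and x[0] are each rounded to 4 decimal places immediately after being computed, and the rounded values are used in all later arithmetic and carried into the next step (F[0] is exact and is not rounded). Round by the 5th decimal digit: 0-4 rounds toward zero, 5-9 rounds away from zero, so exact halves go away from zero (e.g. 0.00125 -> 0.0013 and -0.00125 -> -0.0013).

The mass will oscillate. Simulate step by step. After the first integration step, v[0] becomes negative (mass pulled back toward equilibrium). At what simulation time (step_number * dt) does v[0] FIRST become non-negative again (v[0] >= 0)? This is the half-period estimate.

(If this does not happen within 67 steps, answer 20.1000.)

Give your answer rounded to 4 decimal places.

Step 0: x=[10.6000] v=[0.0000]
Step 1: x=[10.1545] v=[-1.4850]
Step 2: x=[9.3237] v=[-2.7695]
Step 3: x=[8.2196] v=[-3.6802]
Step 4: x=[6.9914] v=[-4.0940]
Step 5: x=[5.8049] v=[-3.9551]
Step 6: x=[4.8202] v=[-3.2823]
Step 7: x=[4.1703] v=[-2.1664]
Step 8: x=[3.9429] v=[-0.7580]
Step 9: x=[4.1687] v=[0.7527]
First v>=0 after going negative at step 9, time=2.7000

Answer: 2.7000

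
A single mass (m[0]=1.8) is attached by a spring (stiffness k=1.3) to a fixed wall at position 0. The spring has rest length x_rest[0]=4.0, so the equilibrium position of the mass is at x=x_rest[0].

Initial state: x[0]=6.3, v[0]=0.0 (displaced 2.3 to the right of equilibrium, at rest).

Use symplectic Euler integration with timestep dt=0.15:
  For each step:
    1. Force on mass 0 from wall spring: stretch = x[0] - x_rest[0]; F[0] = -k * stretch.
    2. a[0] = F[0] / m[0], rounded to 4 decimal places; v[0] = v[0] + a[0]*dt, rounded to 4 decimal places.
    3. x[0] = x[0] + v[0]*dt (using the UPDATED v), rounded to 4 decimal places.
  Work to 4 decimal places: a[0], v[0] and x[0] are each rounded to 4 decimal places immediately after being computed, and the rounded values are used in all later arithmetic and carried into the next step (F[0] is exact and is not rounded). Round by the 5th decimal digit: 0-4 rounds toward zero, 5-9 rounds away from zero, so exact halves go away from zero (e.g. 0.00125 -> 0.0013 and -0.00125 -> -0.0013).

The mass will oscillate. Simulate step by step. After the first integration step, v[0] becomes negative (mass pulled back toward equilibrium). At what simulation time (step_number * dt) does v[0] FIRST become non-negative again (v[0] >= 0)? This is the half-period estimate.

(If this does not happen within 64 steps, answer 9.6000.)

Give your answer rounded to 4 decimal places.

Step 0: x=[6.3000] v=[0.0000]
Step 1: x=[6.2626] v=[-0.2492]
Step 2: x=[6.1885] v=[-0.4943]
Step 3: x=[6.0788] v=[-0.7314]
Step 4: x=[5.9353] v=[-0.9566]
Step 5: x=[5.7604] v=[-1.1663]
Step 6: x=[5.5569] v=[-1.3570]
Step 7: x=[5.3280] v=[-1.5257]
Step 8: x=[5.0776] v=[-1.6696]
Step 9: x=[4.8097] v=[-1.7863]
Step 10: x=[4.5286] v=[-1.8740]
Step 11: x=[4.2389] v=[-1.9313]
Step 12: x=[3.9453] v=[-1.9572]
Step 13: x=[3.6526] v=[-1.9513]
Step 14: x=[3.3655] v=[-1.9137]
Step 15: x=[3.0888] v=[-1.8450]
Step 16: x=[2.8269] v=[-1.7463]
Step 17: x=[2.5840] v=[-1.6192]
Step 18: x=[2.3641] v=[-1.4658]
Step 19: x=[2.1708] v=[-1.2886]
Step 20: x=[2.0072] v=[-1.0904]
Step 21: x=[1.8760] v=[-0.8745]
Step 22: x=[1.7793] v=[-0.6444]
Step 23: x=[1.7187] v=[-0.4038]
Step 24: x=[1.6952] v=[-0.1567]
Step 25: x=[1.7092] v=[0.0930]
First v>=0 after going negative at step 25, time=3.7500

Answer: 3.7500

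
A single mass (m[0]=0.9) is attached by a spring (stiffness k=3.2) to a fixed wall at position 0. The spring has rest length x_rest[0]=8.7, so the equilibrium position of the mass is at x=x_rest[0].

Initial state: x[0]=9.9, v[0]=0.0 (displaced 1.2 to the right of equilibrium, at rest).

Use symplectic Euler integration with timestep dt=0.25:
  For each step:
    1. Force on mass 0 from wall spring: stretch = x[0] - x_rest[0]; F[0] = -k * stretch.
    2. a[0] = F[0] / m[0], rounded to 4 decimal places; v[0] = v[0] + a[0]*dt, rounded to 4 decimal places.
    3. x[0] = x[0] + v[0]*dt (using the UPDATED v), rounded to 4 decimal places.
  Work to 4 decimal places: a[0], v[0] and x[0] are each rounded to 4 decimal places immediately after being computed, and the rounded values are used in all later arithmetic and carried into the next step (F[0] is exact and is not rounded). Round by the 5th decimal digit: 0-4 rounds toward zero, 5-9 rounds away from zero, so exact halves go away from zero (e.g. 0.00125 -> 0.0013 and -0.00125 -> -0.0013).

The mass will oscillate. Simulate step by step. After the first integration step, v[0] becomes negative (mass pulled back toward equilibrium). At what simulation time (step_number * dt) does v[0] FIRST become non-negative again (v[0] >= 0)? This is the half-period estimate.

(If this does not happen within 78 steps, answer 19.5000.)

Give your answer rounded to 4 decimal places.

Step 0: x=[9.9000] v=[0.0000]
Step 1: x=[9.6333] v=[-1.0667]
Step 2: x=[9.1592] v=[-1.8963]
Step 3: x=[8.5831] v=[-2.3045]
Step 4: x=[8.0330] v=[-2.2006]
Step 5: x=[7.6311] v=[-1.6077]
Step 6: x=[7.4667] v=[-0.6576]
Step 7: x=[7.5764] v=[0.4387]
First v>=0 after going negative at step 7, time=1.7500

Answer: 1.7500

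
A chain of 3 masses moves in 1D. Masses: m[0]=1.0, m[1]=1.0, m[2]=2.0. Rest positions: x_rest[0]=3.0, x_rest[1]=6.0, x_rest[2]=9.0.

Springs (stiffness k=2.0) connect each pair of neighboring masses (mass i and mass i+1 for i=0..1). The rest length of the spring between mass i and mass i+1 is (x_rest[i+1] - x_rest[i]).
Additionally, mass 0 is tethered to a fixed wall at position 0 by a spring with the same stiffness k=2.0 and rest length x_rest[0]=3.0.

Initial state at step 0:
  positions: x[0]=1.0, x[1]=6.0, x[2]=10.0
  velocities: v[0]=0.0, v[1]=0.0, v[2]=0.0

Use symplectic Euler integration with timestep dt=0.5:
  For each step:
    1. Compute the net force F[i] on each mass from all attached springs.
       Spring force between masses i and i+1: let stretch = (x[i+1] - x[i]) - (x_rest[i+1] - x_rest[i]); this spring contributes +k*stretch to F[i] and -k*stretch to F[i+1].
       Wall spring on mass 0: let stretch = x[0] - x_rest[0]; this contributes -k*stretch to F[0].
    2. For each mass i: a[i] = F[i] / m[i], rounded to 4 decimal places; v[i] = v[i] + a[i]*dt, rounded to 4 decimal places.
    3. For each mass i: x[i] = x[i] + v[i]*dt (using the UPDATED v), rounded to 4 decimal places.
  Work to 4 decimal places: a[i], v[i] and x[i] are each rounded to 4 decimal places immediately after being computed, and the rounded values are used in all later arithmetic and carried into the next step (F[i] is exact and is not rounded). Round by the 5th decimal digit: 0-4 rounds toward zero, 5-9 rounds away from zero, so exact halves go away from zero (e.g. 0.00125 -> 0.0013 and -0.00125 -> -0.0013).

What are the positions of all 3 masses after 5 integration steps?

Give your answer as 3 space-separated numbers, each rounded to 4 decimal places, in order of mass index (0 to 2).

Answer: 2.9649 6.7246 8.8467

Derivation:
Step 0: x=[1.0000 6.0000 10.0000] v=[0.0000 0.0000 0.0000]
Step 1: x=[3.0000 5.5000 9.7500] v=[4.0000 -1.0000 -0.5000]
Step 2: x=[4.7500 5.8750 9.1875] v=[3.5000 0.7500 -1.1250]
Step 3: x=[4.6875 7.3438 8.5469] v=[-0.1250 2.9375 -1.2813]
Step 4: x=[3.6094 8.0860 8.3555] v=[-2.1562 1.4843 -0.3829]
Step 5: x=[2.9649 6.7246 8.8467] v=[-1.2890 -2.7228 0.9824]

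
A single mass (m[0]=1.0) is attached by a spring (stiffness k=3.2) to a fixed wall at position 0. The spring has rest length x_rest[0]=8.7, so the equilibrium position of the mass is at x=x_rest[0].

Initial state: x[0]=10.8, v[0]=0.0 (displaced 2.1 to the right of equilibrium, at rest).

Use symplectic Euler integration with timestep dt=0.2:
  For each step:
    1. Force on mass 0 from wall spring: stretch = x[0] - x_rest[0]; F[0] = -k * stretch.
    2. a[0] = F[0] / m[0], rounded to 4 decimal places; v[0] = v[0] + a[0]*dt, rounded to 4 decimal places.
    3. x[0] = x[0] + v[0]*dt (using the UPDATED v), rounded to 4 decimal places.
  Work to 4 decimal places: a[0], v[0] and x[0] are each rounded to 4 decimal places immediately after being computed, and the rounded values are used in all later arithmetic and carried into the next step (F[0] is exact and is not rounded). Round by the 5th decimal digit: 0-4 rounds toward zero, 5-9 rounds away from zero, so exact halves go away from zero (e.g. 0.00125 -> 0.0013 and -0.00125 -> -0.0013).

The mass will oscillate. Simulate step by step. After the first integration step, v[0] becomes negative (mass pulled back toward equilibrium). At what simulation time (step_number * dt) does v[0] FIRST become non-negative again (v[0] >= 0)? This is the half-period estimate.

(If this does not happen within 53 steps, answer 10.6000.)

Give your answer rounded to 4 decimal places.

Step 0: x=[10.8000] v=[0.0000]
Step 1: x=[10.5312] v=[-1.3440]
Step 2: x=[10.0280] v=[-2.5160]
Step 3: x=[9.3548] v=[-3.3659]
Step 4: x=[8.5978] v=[-3.7850]
Step 5: x=[7.8539] v=[-3.7196]
Step 6: x=[7.2183] v=[-3.1781]
Step 7: x=[6.7723] v=[-2.2298]
Step 8: x=[6.5731] v=[-0.9961]
Step 9: x=[6.6461] v=[0.3651]
First v>=0 after going negative at step 9, time=1.8000

Answer: 1.8000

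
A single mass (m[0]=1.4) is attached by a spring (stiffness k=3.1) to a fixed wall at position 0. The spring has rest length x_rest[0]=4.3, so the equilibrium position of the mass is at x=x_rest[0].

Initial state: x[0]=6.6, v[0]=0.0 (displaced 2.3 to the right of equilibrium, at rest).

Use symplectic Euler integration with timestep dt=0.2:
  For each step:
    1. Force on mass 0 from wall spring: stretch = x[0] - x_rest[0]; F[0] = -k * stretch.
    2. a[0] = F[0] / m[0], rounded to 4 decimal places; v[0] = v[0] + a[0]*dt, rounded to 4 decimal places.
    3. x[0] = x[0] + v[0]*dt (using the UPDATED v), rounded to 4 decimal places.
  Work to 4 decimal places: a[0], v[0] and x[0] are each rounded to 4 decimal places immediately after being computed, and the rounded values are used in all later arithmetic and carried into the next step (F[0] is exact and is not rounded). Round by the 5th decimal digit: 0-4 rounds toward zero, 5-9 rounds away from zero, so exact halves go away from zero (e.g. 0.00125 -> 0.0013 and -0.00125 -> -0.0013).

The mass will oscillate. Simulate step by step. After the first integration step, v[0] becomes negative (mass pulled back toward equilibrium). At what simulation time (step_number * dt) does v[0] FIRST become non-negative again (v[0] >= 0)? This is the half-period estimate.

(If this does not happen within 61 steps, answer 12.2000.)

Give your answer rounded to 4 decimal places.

Answer: 2.2000

Derivation:
Step 0: x=[6.6000] v=[0.0000]
Step 1: x=[6.3963] v=[-1.0186]
Step 2: x=[6.0069] v=[-1.9470]
Step 3: x=[5.4663] v=[-2.7029]
Step 4: x=[4.8224] v=[-3.2194]
Step 5: x=[4.1323] v=[-3.4507]
Step 6: x=[3.4570] v=[-3.3764]
Step 7: x=[2.8564] v=[-3.0031]
Step 8: x=[2.3836] v=[-2.3638]
Step 9: x=[2.0806] v=[-1.5151]
Step 10: x=[1.9742] v=[-0.5322]
Step 11: x=[2.0738] v=[0.4978]
First v>=0 after going negative at step 11, time=2.2000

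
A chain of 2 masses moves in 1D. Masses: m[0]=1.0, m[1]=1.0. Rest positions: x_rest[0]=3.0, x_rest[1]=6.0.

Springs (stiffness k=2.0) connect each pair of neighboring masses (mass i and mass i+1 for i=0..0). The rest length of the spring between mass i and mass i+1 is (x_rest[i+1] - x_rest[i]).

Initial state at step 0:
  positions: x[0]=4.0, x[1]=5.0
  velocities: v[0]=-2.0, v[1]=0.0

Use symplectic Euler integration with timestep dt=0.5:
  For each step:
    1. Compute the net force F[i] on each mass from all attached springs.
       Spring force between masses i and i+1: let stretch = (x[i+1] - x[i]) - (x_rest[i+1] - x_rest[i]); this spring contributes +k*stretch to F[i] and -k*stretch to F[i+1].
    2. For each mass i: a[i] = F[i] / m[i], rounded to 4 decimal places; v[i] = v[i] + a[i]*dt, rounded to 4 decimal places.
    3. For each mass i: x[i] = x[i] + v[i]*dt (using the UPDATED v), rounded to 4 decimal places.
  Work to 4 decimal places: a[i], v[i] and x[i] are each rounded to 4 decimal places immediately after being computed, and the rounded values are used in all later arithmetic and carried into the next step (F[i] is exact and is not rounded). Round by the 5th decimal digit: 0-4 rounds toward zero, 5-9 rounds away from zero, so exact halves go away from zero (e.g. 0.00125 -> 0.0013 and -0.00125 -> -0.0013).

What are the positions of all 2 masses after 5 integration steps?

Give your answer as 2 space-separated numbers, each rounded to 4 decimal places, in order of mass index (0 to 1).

Step 0: x=[4.0000 5.0000] v=[-2.0000 0.0000]
Step 1: x=[2.0000 6.0000] v=[-4.0000 2.0000]
Step 2: x=[0.5000 6.5000] v=[-3.0000 1.0000]
Step 3: x=[0.5000 5.5000] v=[0.0000 -2.0000]
Step 4: x=[1.5000 3.5000] v=[2.0000 -4.0000]
Step 5: x=[2.0000 2.0000] v=[1.0000 -3.0000]

Answer: 2.0000 2.0000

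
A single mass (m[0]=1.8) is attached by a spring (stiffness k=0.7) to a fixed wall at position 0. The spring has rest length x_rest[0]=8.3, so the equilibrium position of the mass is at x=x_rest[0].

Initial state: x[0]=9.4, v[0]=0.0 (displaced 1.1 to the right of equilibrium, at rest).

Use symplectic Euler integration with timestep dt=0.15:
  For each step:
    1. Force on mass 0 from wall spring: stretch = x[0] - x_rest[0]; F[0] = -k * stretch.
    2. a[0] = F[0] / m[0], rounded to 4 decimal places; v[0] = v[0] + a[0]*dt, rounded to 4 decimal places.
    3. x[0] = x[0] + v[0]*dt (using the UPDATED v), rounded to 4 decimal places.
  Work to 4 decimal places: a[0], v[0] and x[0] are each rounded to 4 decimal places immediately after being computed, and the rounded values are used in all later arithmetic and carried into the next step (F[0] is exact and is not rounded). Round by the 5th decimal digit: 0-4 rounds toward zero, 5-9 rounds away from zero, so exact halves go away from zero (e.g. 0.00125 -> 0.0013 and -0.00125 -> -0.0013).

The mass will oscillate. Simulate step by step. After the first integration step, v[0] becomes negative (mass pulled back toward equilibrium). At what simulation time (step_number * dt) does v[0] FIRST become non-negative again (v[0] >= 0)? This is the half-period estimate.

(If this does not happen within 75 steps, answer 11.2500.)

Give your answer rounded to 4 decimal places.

Answer: 5.1000

Derivation:
Step 0: x=[9.4000] v=[0.0000]
Step 1: x=[9.3904] v=[-0.0642]
Step 2: x=[9.3712] v=[-0.1278]
Step 3: x=[9.3427] v=[-0.1903]
Step 4: x=[9.3050] v=[-0.2511]
Step 5: x=[9.2585] v=[-0.3097]
Step 6: x=[9.2037] v=[-0.3656]
Step 7: x=[9.1410] v=[-0.4183]
Step 8: x=[9.0709] v=[-0.4674]
Step 9: x=[8.9940] v=[-0.5124]
Step 10: x=[8.9111] v=[-0.5529]
Step 11: x=[8.8228] v=[-0.5886]
Step 12: x=[8.7299] v=[-0.6191]
Step 13: x=[8.6333] v=[-0.6442]
Step 14: x=[8.5338] v=[-0.6636]
Step 15: x=[8.4322] v=[-0.6772]
Step 16: x=[8.3295] v=[-0.6849]
Step 17: x=[8.2265] v=[-0.6866]
Step 18: x=[8.1242] v=[-0.6823]
Step 19: x=[8.0234] v=[-0.6720]
Step 20: x=[7.9250] v=[-0.6559]
Step 21: x=[7.8299] v=[-0.6340]
Step 22: x=[7.7389] v=[-0.6066]
Step 23: x=[7.6528] v=[-0.5739]
Step 24: x=[7.5724] v=[-0.5361]
Step 25: x=[7.4983] v=[-0.4937]
Step 26: x=[7.4313] v=[-0.4469]
Step 27: x=[7.3719] v=[-0.3962]
Step 28: x=[7.3206] v=[-0.3421]
Step 29: x=[7.2779] v=[-0.2850]
Step 30: x=[7.2441] v=[-0.2254]
Step 31: x=[7.2195] v=[-0.1638]
Step 32: x=[7.2044] v=[-0.1008]
Step 33: x=[7.1989] v=[-0.0369]
Step 34: x=[7.2030] v=[0.0273]
First v>=0 after going negative at step 34, time=5.1000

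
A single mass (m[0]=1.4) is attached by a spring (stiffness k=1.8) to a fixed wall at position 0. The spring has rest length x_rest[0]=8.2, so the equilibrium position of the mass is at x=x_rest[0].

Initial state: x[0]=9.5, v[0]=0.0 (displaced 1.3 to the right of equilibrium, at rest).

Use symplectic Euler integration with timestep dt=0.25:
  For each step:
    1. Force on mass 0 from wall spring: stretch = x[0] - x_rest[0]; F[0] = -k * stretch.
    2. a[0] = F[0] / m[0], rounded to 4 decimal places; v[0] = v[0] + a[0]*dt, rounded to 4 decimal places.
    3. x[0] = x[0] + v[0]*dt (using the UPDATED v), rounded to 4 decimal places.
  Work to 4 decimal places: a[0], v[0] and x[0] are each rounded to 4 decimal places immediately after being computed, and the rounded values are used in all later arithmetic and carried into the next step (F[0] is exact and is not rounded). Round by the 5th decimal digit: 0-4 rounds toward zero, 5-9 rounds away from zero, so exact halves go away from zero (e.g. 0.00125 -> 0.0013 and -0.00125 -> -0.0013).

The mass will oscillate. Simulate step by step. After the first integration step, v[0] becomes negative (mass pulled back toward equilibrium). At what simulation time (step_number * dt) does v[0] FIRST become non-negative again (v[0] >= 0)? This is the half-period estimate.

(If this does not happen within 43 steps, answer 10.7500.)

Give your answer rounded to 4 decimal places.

Step 0: x=[9.5000] v=[0.0000]
Step 1: x=[9.3955] v=[-0.4179]
Step 2: x=[9.1950] v=[-0.8022]
Step 3: x=[8.9145] v=[-1.1220]
Step 4: x=[8.5766] v=[-1.3517]
Step 5: x=[8.2084] v=[-1.4728]
Step 6: x=[7.8395] v=[-1.4755]
Step 7: x=[7.4996] v=[-1.3596]
Step 8: x=[7.2160] v=[-1.1345]
Step 9: x=[7.0115] v=[-0.8182]
Step 10: x=[6.9025] v=[-0.4362]
Step 11: x=[6.8977] v=[-0.0192]
Step 12: x=[6.9976] v=[0.3994]
First v>=0 after going negative at step 12, time=3.0000

Answer: 3.0000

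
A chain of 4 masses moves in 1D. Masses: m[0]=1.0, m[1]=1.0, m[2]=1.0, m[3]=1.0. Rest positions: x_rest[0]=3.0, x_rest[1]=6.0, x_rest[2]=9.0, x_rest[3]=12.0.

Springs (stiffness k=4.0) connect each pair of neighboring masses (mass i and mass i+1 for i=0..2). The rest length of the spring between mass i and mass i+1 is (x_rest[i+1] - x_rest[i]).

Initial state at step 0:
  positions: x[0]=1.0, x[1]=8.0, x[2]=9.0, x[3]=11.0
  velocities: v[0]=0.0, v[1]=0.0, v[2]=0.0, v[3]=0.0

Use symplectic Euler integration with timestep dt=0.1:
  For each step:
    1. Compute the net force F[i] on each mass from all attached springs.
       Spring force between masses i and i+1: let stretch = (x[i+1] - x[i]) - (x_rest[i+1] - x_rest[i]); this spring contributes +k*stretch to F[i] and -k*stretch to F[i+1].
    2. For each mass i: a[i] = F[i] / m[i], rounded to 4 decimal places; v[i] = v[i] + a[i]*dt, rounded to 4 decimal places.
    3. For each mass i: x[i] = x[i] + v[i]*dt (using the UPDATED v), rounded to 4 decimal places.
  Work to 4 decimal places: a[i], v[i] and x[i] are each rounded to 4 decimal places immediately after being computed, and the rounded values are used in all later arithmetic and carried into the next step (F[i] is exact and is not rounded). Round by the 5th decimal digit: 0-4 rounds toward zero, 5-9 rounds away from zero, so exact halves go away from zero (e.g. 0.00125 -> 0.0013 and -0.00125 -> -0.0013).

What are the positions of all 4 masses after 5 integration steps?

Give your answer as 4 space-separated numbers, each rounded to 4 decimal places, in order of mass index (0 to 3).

Step 0: x=[1.0000 8.0000 9.0000 11.0000] v=[0.0000 0.0000 0.0000 0.0000]
Step 1: x=[1.1600 7.7600 9.0400 11.0400] v=[1.6000 -2.4000 0.4000 0.4000]
Step 2: x=[1.4640 7.3072 9.1088 11.1200] v=[3.0400 -4.5280 0.6880 0.8000]
Step 3: x=[1.8817 6.6927 9.1860 11.2396] v=[4.1773 -6.1446 0.7718 1.1955]
Step 4: x=[2.3719 5.9855 9.2456 11.3970] v=[4.9017 -7.0717 0.5959 1.5741]
Step 5: x=[2.8866 5.2642 9.2608 11.5884] v=[5.1471 -7.2131 0.1524 1.9135]

Answer: 2.8866 5.2642 9.2608 11.5884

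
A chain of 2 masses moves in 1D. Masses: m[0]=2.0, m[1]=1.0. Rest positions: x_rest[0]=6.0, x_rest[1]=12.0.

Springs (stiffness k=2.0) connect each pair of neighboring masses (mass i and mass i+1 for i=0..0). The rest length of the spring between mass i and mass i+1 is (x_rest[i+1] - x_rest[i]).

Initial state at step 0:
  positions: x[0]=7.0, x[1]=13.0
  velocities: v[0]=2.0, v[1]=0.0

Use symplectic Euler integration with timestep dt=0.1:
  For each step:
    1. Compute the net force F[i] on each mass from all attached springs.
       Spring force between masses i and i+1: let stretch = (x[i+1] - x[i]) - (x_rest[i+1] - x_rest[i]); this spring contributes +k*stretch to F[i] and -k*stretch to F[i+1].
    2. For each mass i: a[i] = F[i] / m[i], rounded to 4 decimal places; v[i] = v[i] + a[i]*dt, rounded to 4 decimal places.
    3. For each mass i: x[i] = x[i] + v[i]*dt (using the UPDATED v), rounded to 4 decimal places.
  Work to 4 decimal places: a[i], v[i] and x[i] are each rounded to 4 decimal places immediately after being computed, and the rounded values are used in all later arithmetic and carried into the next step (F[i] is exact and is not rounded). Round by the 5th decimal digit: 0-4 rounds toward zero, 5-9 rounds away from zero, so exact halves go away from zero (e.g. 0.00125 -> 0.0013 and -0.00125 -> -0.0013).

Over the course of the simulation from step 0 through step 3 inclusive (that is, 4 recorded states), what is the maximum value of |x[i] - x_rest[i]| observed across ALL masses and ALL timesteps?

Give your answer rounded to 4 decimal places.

Answer: 1.5921

Derivation:
Step 0: x=[7.0000 13.0000] v=[2.0000 0.0000]
Step 1: x=[7.2000 13.0000] v=[2.0000 0.0000]
Step 2: x=[7.3980 13.0040] v=[1.9800 0.0400]
Step 3: x=[7.5921 13.0159] v=[1.9406 0.1188]
Max displacement = 1.5921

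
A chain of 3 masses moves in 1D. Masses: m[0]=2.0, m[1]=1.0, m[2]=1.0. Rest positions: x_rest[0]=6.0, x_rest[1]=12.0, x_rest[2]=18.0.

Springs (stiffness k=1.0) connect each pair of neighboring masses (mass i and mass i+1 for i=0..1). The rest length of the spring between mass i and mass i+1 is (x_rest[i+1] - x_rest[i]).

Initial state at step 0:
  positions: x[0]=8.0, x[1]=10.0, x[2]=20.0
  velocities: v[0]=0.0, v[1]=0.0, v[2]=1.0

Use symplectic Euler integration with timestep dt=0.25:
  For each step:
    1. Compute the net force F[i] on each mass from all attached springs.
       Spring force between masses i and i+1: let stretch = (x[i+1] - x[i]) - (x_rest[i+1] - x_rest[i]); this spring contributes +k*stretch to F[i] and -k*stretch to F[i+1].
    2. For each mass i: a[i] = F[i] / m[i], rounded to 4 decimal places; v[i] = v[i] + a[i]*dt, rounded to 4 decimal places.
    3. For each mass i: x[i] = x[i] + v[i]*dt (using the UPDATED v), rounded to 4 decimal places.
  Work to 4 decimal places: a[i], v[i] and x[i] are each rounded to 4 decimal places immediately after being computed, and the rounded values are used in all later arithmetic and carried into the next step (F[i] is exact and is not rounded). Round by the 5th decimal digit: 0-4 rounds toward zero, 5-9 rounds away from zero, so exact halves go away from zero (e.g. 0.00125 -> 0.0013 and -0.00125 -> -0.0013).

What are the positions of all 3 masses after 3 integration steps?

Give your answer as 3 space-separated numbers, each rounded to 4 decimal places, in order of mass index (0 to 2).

Answer: 7.3448 12.6448 19.4156

Derivation:
Step 0: x=[8.0000 10.0000 20.0000] v=[0.0000 0.0000 1.0000]
Step 1: x=[7.8750 10.5000 20.0000] v=[-0.5000 2.0000 0.0000]
Step 2: x=[7.6445 11.4297 19.7813] v=[-0.9219 3.7188 -0.8750]
Step 3: x=[7.3448 12.6448 19.4156] v=[-1.1988 4.8604 -1.4629]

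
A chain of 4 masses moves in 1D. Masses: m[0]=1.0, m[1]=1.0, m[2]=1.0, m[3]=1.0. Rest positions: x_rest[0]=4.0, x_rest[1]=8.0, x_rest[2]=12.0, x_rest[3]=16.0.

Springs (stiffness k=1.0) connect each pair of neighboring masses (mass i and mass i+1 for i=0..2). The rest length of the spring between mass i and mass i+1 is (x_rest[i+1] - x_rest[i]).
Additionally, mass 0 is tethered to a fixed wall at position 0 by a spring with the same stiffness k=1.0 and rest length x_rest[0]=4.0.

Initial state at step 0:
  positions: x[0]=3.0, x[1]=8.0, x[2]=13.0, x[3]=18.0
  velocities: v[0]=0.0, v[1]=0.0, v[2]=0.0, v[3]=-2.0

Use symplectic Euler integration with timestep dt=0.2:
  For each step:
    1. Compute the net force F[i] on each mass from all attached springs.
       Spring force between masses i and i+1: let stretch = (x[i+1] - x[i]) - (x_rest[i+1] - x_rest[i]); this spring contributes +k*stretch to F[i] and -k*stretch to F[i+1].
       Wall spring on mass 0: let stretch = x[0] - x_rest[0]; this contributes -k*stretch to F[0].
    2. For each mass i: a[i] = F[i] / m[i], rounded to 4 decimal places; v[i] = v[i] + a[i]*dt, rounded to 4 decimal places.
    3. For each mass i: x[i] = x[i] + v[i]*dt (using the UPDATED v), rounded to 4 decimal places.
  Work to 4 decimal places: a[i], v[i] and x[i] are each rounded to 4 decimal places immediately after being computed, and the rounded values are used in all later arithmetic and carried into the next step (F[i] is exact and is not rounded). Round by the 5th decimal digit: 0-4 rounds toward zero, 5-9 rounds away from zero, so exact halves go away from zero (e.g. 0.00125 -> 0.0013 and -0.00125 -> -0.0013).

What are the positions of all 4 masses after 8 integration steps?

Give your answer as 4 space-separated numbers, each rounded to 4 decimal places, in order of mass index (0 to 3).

Step 0: x=[3.0000 8.0000 13.0000 18.0000] v=[0.0000 0.0000 0.0000 -2.0000]
Step 1: x=[3.0800 8.0000 13.0000 17.5600] v=[0.4000 0.0000 0.0000 -2.2000]
Step 2: x=[3.2336 8.0032 12.9824 17.0976] v=[0.7680 0.0160 -0.0880 -2.3120]
Step 3: x=[3.4486 8.0148 12.9302 16.6306] v=[1.0752 0.0579 -0.2608 -2.3350]
Step 4: x=[3.7083 8.0403 12.8294 16.1756] v=[1.2987 0.1277 -0.5038 -2.2751]
Step 5: x=[3.9930 8.0841 12.6709 15.7467] v=[1.4234 0.2191 -0.7924 -2.1443]
Step 6: x=[4.2816 8.1477 12.4520 15.3548] v=[1.4430 0.3182 -1.0946 -1.9595]
Step 7: x=[4.5536 8.2289 12.1770 15.0068] v=[1.3599 0.4058 -1.3749 -1.7401]
Step 8: x=[4.7904 8.3210 11.8573 14.7056] v=[1.1842 0.4604 -1.5986 -1.5061]

Answer: 4.7904 8.3210 11.8573 14.7056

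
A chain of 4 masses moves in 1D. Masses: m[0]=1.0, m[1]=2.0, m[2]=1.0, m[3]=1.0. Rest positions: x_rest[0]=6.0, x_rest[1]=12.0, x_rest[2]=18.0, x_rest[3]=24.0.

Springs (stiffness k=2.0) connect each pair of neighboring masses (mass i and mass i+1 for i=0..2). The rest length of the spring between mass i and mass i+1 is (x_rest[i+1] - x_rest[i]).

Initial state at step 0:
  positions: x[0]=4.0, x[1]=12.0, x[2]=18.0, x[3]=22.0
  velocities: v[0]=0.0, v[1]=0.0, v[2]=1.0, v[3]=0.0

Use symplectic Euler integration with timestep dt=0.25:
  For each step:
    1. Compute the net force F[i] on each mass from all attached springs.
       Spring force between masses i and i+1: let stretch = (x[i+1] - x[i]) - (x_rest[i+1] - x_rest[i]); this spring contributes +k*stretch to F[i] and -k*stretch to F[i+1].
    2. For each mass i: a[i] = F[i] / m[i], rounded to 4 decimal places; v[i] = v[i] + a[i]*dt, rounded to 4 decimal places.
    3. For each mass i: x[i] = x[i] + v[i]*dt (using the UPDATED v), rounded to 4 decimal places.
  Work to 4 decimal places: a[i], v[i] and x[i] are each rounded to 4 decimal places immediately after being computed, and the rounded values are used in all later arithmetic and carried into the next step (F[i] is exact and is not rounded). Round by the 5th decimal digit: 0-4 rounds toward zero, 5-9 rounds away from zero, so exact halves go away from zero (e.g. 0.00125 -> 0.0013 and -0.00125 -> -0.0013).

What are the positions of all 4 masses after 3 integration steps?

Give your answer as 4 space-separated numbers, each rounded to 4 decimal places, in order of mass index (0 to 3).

Step 0: x=[4.0000 12.0000 18.0000 22.0000] v=[0.0000 0.0000 1.0000 0.0000]
Step 1: x=[4.2500 11.8750 18.0000 22.2500] v=[1.0000 -0.5000 0.0000 1.0000]
Step 2: x=[4.7031 11.6563 17.7656 22.7188] v=[1.8125 -0.8750 -0.9375 1.8750]
Step 3: x=[5.2754 11.3848 17.3867 23.3184] v=[2.2891 -1.0860 -1.5156 2.3984]

Answer: 5.2754 11.3848 17.3867 23.3184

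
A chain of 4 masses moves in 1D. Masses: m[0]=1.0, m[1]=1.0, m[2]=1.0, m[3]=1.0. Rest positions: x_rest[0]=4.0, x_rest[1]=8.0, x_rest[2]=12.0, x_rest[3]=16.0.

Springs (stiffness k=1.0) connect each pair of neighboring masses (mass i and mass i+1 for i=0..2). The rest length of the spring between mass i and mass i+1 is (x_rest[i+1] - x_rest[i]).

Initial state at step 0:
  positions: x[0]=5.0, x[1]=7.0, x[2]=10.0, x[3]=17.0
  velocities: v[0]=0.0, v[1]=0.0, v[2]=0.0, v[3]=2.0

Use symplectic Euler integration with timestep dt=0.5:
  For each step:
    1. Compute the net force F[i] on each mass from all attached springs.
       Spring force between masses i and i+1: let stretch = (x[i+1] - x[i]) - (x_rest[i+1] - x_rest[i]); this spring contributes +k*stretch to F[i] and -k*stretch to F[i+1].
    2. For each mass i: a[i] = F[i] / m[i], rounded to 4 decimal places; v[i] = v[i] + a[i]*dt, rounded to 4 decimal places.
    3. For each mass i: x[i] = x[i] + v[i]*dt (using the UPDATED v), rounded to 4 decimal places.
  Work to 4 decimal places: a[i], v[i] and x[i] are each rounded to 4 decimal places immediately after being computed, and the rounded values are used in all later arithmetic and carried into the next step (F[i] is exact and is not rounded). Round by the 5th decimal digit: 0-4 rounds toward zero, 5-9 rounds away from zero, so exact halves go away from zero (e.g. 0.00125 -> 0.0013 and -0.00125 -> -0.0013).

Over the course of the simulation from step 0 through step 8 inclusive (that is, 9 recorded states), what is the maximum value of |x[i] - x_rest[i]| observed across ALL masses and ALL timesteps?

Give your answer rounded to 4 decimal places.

Step 0: x=[5.0000 7.0000 10.0000 17.0000] v=[0.0000 0.0000 0.0000 2.0000]
Step 1: x=[4.5000 7.2500 11.0000 17.2500] v=[-1.0000 0.5000 2.0000 0.5000]
Step 2: x=[3.6875 7.7500 12.6250 16.9375] v=[-1.6250 1.0000 3.2500 -0.6250]
Step 3: x=[2.8906 8.4532 14.1094 16.5469] v=[-1.5938 1.4063 2.9688 -0.7813]
Step 4: x=[2.4844 9.1798 14.7892 16.5469] v=[-0.8125 1.4531 1.3595 -0.0001]
Step 5: x=[2.7520 9.6349 14.5060 17.1075] v=[0.5352 0.9101 -0.5664 1.1211]
Step 6: x=[3.7404 9.5870 13.6554 18.0177] v=[1.9767 -0.0958 -1.7012 1.8204]
Step 7: x=[5.1904 9.0946 12.8783 18.8374] v=[2.9000 -0.9849 -1.5543 1.6393]
Step 8: x=[6.6165 8.5720 12.6450 19.1673] v=[2.8521 -1.0452 -0.4666 0.6598]
Max displacement = 3.1673

Answer: 3.1673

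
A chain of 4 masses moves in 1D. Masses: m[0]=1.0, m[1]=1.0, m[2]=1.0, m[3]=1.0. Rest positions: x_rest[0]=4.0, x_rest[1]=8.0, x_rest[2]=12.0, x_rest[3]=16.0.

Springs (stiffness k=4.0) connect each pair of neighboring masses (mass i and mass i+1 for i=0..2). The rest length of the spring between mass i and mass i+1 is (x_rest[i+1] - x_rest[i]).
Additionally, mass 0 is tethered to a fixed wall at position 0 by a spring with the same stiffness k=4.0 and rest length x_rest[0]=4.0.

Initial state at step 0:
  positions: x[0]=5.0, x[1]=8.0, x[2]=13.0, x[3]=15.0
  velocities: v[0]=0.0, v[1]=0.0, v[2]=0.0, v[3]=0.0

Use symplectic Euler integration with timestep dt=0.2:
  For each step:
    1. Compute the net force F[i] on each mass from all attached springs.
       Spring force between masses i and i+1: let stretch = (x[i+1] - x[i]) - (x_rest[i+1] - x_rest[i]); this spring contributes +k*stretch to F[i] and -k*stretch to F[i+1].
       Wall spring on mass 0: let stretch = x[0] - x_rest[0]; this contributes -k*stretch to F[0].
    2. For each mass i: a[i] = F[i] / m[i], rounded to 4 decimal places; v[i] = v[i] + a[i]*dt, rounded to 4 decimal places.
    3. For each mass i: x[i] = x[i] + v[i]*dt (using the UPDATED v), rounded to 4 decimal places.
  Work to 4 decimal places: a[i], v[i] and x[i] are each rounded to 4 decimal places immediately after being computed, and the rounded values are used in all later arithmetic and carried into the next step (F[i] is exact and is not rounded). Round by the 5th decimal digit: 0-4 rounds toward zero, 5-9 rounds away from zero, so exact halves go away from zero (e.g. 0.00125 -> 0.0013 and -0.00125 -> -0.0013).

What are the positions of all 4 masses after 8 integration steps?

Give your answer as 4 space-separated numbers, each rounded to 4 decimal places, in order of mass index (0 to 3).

Step 0: x=[5.0000 8.0000 13.0000 15.0000] v=[0.0000 0.0000 0.0000 0.0000]
Step 1: x=[4.6800 8.3200 12.5200 15.3200] v=[-1.6000 1.6000 -2.4000 1.6000]
Step 2: x=[4.1936 8.7296 11.8160 15.8320] v=[-2.4320 2.0480 -3.5200 2.5600]
Step 3: x=[3.7620 8.9073 11.2607 16.3414] v=[-2.1581 0.8883 -2.7763 2.5472]
Step 4: x=[3.5517 8.6383 11.1418 16.6779] v=[-1.0515 -1.3452 -0.5945 1.6826]
Step 5: x=[3.5870 7.9560 11.5081 16.7686] v=[0.1764 -3.4117 1.8316 0.4537]
Step 6: x=[3.7474 7.1430 12.1478 16.6577] v=[0.8020 -4.0652 3.1983 -0.5547]
Step 7: x=[3.8515 6.5874 12.7083 16.4652] v=[0.5206 -2.7778 2.8024 -0.9626]
Step 8: x=[3.7771 6.5734 12.8905 16.3116] v=[-0.3719 -0.0698 0.9112 -0.7681]

Answer: 3.7771 6.5734 12.8905 16.3116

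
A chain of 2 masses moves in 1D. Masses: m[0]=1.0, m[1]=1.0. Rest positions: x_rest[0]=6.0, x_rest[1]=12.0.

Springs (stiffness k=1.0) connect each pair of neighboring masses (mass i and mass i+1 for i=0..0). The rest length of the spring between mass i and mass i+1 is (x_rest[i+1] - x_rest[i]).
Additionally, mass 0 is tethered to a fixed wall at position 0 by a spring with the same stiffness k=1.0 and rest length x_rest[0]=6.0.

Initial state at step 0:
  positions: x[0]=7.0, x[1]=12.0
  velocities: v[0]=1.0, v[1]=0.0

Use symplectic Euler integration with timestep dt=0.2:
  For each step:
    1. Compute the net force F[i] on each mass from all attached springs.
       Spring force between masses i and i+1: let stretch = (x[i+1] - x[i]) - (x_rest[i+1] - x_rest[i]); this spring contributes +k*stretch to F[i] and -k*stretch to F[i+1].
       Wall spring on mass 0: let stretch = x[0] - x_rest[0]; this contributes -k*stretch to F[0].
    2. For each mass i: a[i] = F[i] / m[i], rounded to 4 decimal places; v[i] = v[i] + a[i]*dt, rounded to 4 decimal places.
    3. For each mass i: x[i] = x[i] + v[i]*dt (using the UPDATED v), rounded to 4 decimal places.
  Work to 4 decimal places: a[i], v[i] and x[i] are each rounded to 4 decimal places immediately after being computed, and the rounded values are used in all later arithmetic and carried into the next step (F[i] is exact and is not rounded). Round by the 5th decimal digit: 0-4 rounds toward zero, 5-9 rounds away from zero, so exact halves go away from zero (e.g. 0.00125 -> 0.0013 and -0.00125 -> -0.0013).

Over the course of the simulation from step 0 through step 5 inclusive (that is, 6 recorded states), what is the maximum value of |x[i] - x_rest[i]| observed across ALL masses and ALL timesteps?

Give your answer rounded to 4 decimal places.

Step 0: x=[7.0000 12.0000] v=[1.0000 0.0000]
Step 1: x=[7.1200 12.0400] v=[0.6000 0.2000]
Step 2: x=[7.1520 12.1232] v=[0.1600 0.4160]
Step 3: x=[7.0968 12.2476] v=[-0.2762 0.6218]
Step 4: x=[6.9637 12.4059] v=[-0.6654 0.7916]
Step 5: x=[6.7698 12.5865] v=[-0.9697 0.9032]
Max displacement = 1.1520

Answer: 1.1520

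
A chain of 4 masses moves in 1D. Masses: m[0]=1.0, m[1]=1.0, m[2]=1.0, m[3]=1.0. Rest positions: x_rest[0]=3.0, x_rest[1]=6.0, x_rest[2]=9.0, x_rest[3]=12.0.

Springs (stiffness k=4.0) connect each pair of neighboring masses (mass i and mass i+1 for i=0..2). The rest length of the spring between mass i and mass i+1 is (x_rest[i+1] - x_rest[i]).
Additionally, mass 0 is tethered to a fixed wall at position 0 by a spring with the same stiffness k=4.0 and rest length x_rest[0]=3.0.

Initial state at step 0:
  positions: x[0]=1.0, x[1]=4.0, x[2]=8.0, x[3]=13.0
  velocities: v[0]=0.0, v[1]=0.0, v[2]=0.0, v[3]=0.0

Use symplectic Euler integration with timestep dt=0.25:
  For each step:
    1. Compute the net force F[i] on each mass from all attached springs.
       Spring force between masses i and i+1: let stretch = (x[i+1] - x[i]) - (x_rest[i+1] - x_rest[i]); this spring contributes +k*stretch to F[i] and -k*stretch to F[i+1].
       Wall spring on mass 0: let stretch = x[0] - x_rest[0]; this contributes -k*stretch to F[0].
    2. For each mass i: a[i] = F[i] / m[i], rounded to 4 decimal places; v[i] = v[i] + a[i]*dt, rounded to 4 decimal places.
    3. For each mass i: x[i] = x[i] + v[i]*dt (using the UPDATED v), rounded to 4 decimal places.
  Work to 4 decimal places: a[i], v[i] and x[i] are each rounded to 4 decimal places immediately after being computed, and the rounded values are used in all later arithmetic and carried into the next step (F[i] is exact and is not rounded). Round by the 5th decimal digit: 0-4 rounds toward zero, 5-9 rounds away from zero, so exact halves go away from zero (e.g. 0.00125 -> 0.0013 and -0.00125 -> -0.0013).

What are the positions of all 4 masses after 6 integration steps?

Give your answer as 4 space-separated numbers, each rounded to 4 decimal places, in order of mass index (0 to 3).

Step 0: x=[1.0000 4.0000 8.0000 13.0000] v=[0.0000 0.0000 0.0000 0.0000]
Step 1: x=[1.5000 4.2500 8.2500 12.5000] v=[2.0000 1.0000 1.0000 -2.0000]
Step 2: x=[2.3125 4.8125 8.5625 11.6875] v=[3.2500 2.2500 1.2500 -3.2500]
Step 3: x=[3.1719 5.6875 8.7188 10.8438] v=[3.4375 3.5000 0.6250 -3.3750]
Step 4: x=[3.8672 6.6914 8.6485 10.2188] v=[2.7812 4.0157 -0.2813 -2.5000]
Step 5: x=[4.3018 7.4786 8.4815 9.9512] v=[1.7382 3.1486 -0.6681 -1.0703]
Step 6: x=[4.4551 7.7223 8.4312 10.0662] v=[0.6132 0.9747 -0.2013 0.4600]

Answer: 4.4551 7.7223 8.4312 10.0662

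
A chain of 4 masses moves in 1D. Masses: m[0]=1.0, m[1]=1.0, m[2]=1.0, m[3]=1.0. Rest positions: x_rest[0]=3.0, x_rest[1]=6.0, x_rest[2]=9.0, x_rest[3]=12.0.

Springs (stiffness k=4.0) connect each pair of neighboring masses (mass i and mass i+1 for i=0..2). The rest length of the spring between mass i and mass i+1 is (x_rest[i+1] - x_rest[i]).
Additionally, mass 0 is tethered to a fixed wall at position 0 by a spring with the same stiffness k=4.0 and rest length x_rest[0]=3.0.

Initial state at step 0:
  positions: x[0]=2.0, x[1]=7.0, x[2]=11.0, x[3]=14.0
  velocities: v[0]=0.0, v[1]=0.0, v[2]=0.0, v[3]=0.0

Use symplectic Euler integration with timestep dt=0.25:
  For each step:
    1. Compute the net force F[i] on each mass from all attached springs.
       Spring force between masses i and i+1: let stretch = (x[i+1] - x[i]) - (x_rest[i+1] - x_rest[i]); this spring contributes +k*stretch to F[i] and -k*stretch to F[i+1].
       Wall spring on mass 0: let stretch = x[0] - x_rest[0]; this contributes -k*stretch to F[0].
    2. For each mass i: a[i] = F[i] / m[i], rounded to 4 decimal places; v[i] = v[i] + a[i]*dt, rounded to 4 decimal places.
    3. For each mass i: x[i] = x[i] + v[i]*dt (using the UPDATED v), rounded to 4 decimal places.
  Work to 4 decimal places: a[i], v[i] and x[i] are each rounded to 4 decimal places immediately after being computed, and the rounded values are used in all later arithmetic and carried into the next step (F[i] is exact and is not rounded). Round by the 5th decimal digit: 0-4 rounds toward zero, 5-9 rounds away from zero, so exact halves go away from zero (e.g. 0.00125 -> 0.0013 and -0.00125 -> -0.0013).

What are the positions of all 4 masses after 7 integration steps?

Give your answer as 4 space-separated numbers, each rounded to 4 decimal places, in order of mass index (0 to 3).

Answer: 2.8389 7.2637 9.9671 11.4565

Derivation:
Step 0: x=[2.0000 7.0000 11.0000 14.0000] v=[0.0000 0.0000 0.0000 0.0000]
Step 1: x=[2.7500 6.7500 10.7500 14.0000] v=[3.0000 -1.0000 -1.0000 0.0000]
Step 2: x=[3.8125 6.5000 10.3125 13.9375] v=[4.2500 -1.0000 -1.7500 -0.2500]
Step 3: x=[4.5938 6.5313 9.8281 13.7188] v=[3.1250 0.1250 -1.9375 -0.8750]
Step 4: x=[4.7110 6.9024 9.4922 13.2774] v=[0.4687 1.4843 -1.3436 -1.7657]
Step 5: x=[4.1983 7.3731 9.4552 12.6397] v=[-2.0509 1.8827 -0.1482 -2.5509]
Step 6: x=[3.4297 7.5706 9.6938 11.9559] v=[-3.0744 0.7900 0.9542 -2.7354]
Step 7: x=[2.8389 7.2637 9.9671 11.4565] v=[-2.3632 -1.2277 1.0931 -1.9975]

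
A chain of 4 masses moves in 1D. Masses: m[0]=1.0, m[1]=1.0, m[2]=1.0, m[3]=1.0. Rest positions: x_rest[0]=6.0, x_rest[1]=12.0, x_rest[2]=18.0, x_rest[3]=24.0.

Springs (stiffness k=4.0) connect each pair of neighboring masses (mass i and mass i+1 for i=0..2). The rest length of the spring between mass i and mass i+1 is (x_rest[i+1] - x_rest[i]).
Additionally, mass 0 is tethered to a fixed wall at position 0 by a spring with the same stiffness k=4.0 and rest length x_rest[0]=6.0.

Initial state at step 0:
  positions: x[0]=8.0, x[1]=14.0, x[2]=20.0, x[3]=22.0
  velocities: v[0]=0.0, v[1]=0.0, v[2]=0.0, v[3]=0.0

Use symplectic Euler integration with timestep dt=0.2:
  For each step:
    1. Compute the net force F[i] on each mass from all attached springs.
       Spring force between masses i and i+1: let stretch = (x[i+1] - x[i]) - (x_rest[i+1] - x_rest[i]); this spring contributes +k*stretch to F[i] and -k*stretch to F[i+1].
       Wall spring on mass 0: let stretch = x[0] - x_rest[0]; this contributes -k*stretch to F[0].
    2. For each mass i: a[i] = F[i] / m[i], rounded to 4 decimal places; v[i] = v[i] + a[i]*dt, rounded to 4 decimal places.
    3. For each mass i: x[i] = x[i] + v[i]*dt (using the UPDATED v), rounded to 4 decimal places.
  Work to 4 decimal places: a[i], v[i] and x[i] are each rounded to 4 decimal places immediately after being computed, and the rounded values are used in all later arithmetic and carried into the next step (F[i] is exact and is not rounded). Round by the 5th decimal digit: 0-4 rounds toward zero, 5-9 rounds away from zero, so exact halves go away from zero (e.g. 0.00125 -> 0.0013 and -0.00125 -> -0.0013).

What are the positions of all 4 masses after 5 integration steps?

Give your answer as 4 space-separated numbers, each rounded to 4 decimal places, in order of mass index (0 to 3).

Step 0: x=[8.0000 14.0000 20.0000 22.0000] v=[0.0000 0.0000 0.0000 0.0000]
Step 1: x=[7.6800 14.0000 19.3600 22.6400] v=[-1.6000 0.0000 -3.2000 3.2000]
Step 2: x=[7.1424 13.8464 18.3872 23.7152] v=[-2.6880 -0.7680 -4.8640 5.3760]
Step 3: x=[6.5347 13.3467 17.5404 24.8979] v=[-3.0387 -2.4986 -4.2342 5.9136]
Step 4: x=[5.9713 12.4281 17.1998 25.8634] v=[-2.8169 -4.5932 -1.7032 4.8276]
Step 5: x=[5.4856 11.2398 17.4819 26.4027] v=[-2.4285 -5.9413 1.4103 2.6967]

Answer: 5.4856 11.2398 17.4819 26.4027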